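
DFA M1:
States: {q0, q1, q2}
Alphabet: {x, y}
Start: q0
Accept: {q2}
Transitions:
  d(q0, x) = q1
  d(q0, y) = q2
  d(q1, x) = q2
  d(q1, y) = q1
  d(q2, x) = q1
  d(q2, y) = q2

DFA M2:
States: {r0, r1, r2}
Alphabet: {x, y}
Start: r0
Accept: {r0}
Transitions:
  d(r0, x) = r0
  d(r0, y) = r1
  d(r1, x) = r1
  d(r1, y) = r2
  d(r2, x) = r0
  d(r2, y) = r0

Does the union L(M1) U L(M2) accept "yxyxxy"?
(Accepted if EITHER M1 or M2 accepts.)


M1: final=q1 accepted=False
M2: final=r1 accepted=False

No, union rejects (neither accepts)


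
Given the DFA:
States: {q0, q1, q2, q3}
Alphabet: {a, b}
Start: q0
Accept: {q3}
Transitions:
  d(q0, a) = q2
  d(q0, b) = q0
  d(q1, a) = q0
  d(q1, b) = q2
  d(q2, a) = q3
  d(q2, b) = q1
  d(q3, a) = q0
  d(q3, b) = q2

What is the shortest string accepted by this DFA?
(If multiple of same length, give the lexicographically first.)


BFS by string length (lex-first path to each state shown):
  len 0: q0<-""
  len 1: q0<-"b", q2<-"a"
  len 2: q0<-"bb", q1<-"ab", q2<-"ba", q3<-"aa"
Found accept state at length 2.

"aa"


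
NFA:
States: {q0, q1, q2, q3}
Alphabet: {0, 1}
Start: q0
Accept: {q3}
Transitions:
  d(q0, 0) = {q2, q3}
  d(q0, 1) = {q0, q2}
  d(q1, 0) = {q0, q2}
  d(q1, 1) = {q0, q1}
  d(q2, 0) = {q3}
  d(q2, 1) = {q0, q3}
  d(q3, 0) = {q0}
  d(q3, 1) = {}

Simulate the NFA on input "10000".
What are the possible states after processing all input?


Start: {q0}
  --1--> {q0, q2}
  --0--> {q2, q3}
  --0--> {q0, q3}
  --0--> {q0, q2, q3}
  --0--> {q0, q2, q3}

{q0, q2, q3}


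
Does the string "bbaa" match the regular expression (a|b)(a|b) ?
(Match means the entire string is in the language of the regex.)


|string| = 4; first = 'b'; last = 'a'

No, "bbaa" does not match (a|b)(a|b)


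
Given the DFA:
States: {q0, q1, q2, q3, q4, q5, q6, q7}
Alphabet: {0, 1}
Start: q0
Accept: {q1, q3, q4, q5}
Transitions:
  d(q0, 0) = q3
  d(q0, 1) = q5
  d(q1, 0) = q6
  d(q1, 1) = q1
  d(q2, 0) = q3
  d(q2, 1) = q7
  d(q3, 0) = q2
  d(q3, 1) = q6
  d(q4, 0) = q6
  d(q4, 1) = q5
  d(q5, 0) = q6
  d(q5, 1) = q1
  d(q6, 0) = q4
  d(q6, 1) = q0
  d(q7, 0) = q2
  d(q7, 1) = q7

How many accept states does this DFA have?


Accept states listed: {q1, q3, q4, q5}
Counting: q1(1) q3(2) q4(3) q5(4)

4


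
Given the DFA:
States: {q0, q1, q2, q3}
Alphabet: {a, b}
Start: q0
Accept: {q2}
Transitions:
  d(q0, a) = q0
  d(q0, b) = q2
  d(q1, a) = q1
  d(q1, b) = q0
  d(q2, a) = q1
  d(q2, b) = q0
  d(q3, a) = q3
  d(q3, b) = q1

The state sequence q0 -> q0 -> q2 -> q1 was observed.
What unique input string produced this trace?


Trace back each transition to find the symbol:
  q0 --[a]--> q0
  q0 --[b]--> q2
  q2 --[a]--> q1

"aba"


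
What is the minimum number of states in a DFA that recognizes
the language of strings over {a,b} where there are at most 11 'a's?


States: count = 0, 1, ..., 11 (all accepting; 12 states), plus a dead state for count > 11.
Total: 12 + 1 = 13.

13


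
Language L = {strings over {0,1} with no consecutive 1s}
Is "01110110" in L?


'11' occurs at index 1

No, "01110110" is not in L


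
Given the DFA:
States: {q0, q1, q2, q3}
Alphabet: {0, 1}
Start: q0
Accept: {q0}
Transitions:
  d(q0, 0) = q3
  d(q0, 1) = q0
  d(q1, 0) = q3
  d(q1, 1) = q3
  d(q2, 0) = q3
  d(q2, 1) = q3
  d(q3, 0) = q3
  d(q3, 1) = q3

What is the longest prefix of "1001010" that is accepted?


Run the DFA, marking each prefix where the state is accepting:
  "" -> q0 [accept]
  "1" -> q0 [accept]
  "10" -> q3 [reject]
  "100" -> q3 [reject]
  "1001" -> q3 [reject]
  "10010" -> q3 [reject]
  "100101" -> q3 [reject]
  "1001010" -> q3 [reject]

"1"


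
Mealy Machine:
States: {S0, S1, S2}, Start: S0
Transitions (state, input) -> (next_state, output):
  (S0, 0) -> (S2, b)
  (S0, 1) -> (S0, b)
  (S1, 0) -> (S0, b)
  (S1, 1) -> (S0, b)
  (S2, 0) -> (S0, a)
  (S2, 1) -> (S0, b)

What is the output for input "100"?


Step-by-step:
  (S0, 1) -> (S0, b)
  (S0, 0) -> (S2, b)
  (S2, 0) -> (S0, a)

"bba"


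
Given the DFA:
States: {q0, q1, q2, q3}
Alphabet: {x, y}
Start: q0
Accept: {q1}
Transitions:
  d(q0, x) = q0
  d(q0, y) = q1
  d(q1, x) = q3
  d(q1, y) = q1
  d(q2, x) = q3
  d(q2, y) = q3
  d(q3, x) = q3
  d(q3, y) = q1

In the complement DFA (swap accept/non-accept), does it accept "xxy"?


Trace: q0 -> q0 -> q0 -> q1
Final: q1
Original accept: {q1}
Complement: q1 is in original accept

No, complement rejects (original accepts)


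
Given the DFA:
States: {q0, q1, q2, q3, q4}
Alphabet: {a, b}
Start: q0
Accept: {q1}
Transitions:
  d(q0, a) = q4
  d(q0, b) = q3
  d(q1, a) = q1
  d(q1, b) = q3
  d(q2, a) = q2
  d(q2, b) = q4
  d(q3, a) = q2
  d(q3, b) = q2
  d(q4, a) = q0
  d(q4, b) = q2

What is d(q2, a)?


Looking up transition d(q2, a)

q2


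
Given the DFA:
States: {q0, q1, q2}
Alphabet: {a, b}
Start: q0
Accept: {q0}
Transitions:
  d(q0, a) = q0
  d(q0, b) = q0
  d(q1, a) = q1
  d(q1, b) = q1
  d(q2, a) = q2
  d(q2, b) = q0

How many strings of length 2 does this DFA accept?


Enumerating all length-2 strings:
  "aa" -> q0 [accept]
  "ab" -> q0 [accept]
  "ba" -> q0 [accept]
  "bb" -> q0 [accept]

4 out of 4


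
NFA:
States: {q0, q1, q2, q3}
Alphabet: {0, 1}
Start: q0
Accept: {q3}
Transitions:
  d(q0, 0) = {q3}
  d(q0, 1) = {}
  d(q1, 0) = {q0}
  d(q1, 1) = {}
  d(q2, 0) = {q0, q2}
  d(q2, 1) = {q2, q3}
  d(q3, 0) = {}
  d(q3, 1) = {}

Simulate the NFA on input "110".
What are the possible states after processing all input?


Start: {q0}
  --1--> {}
  --1--> {}
  --0--> {}

{} (empty set, no valid transitions)


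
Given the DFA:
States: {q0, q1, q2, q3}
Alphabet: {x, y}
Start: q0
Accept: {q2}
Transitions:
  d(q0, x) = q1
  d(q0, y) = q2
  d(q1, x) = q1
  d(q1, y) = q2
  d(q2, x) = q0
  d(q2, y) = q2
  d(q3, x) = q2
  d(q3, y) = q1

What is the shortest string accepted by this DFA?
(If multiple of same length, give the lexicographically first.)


BFS by string length (lex-first path to each state shown):
  len 0: q0<-""
  len 1: q1<-"x", q2<-"y"
Found accept state at length 1.

"y"


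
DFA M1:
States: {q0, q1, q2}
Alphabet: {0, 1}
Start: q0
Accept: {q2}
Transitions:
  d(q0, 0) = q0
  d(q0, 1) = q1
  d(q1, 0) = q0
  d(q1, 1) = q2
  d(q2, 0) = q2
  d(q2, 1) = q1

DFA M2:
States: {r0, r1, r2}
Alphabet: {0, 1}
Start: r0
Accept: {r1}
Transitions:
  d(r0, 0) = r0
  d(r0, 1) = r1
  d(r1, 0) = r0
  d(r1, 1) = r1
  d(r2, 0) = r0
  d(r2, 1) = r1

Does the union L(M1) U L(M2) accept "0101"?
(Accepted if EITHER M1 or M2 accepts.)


M1: final=q1 accepted=False
M2: final=r1 accepted=True

Yes, union accepts


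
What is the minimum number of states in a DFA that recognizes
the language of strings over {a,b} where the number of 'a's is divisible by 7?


States track (count of 'a') mod 7.
Need 7 states: one per remainder 0..6; accept = remainder 0.

7


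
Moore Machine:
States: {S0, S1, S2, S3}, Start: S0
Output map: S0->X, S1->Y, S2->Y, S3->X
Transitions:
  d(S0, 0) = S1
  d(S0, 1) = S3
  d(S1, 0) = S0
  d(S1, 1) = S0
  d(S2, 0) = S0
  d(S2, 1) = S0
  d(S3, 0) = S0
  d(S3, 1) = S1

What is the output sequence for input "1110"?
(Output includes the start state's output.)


Start: S0 (output X)
  --1--> S3 (output X)
  --1--> S1 (output Y)
  --1--> S0 (output X)
  --0--> S1 (output Y)

"XXYXY"


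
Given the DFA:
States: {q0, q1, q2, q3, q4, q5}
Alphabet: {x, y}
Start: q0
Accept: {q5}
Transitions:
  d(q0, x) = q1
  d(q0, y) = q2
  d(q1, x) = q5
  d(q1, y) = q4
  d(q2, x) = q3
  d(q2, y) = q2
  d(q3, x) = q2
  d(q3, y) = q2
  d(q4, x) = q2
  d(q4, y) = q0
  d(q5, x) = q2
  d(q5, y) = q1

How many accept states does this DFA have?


Accept states listed: {q5}
Counting: q5(1)

1


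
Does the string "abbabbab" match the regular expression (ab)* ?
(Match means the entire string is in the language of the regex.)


|string| = 8; first = 'a'; last = 'b'

No, "abbabbab" does not match (ab)*


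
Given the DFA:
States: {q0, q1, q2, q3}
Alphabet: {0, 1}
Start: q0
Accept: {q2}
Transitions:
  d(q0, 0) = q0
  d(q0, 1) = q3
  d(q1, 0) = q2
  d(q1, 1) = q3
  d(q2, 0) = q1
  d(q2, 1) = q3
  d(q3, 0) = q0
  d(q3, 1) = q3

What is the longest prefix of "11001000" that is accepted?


Run the DFA, marking each prefix where the state is accepting:
  "" -> q0 [reject]
  "1" -> q3 [reject]
  "11" -> q3 [reject]
  "110" -> q0 [reject]
  "1100" -> q0 [reject]
  "11001" -> q3 [reject]
  "110010" -> q0 [reject]
  "1100100" -> q0 [reject]
  "11001000" -> q0 [reject]

No prefix is accepted


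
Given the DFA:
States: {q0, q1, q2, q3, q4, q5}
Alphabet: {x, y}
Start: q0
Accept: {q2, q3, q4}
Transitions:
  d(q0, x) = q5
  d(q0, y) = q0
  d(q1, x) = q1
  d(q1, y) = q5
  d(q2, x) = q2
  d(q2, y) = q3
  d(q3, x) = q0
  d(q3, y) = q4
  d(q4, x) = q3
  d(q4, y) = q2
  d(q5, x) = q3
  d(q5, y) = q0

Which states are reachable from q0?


BFS from q0:
  layer 0: {q0}
  layer 1: {q5}
  layer 2: {q3}
  layer 3: {q4}
  layer 4: {q2}

{q0, q2, q3, q4, q5}


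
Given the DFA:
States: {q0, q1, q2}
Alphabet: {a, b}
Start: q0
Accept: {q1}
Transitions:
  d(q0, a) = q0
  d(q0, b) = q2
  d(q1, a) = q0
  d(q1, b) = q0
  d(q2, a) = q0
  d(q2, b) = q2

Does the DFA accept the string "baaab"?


Trace: q0 -> q2 -> q0 -> q0 -> q0 -> q2
Final state: q2
Accept states: {q1}

No, rejected (final state q2 is not an accept state)


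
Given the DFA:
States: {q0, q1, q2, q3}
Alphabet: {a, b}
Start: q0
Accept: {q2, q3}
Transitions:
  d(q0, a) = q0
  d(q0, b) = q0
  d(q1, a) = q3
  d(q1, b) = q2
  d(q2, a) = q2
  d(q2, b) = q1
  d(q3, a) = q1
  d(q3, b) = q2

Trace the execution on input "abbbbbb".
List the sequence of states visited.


Input: abbbbbb
d(q0, a) = q0
d(q0, b) = q0
d(q0, b) = q0
d(q0, b) = q0
d(q0, b) = q0
d(q0, b) = q0
d(q0, b) = q0


q0 -> q0 -> q0 -> q0 -> q0 -> q0 -> q0 -> q0


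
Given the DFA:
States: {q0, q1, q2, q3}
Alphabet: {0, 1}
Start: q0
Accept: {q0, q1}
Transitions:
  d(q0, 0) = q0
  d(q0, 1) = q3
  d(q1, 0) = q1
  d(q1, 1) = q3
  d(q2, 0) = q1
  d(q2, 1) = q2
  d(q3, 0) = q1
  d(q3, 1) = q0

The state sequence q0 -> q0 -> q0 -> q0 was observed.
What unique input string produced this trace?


Trace back each transition to find the symbol:
  q0 --[0]--> q0
  q0 --[0]--> q0
  q0 --[0]--> q0

"000"


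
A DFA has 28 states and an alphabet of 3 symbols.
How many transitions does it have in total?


Each state has exactly one transition per symbol.
28 * 3 = 84

84


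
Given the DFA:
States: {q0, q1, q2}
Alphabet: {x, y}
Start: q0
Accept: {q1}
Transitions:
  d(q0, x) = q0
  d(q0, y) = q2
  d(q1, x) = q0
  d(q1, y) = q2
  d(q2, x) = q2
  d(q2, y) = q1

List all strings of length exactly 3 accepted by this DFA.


All strings of length 3: 8 total
Accepted: 2

"xyy", "yxy"


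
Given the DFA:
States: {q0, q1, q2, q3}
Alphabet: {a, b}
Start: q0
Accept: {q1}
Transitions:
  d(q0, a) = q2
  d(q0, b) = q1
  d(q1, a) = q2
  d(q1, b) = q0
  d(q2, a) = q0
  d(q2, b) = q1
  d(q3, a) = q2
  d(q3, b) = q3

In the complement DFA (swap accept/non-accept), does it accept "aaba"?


Trace: q0 -> q2 -> q0 -> q1 -> q2
Final: q2
Original accept: {q1}
Complement: q2 is not in original accept

Yes, complement accepts (original rejects)


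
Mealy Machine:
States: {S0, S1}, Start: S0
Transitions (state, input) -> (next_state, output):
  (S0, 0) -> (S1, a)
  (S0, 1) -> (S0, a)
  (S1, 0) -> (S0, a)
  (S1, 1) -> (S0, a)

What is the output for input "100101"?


Step-by-step:
  (S0, 1) -> (S0, a)
  (S0, 0) -> (S1, a)
  (S1, 0) -> (S0, a)
  (S0, 1) -> (S0, a)
  (S0, 0) -> (S1, a)
  (S1, 1) -> (S0, a)

"aaaaaa"


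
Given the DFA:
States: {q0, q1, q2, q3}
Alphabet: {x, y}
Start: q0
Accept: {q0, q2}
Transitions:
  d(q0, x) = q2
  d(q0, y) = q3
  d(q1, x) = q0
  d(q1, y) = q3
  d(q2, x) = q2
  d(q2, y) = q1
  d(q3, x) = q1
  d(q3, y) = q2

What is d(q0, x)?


Looking up transition d(q0, x)

q2


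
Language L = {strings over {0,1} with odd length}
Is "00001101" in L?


length = 8; 8 mod 2 = 0

No, "00001101" is not in L


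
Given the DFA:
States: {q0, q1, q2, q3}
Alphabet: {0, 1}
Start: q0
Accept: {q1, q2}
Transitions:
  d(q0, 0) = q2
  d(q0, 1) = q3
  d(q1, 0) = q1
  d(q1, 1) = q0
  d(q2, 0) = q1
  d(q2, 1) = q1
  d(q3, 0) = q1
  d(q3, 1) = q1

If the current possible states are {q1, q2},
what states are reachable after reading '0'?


Apply transition on '0' from each current state:
  d(q1, 0) = q1
  d(q2, 0) = q1

{q1}


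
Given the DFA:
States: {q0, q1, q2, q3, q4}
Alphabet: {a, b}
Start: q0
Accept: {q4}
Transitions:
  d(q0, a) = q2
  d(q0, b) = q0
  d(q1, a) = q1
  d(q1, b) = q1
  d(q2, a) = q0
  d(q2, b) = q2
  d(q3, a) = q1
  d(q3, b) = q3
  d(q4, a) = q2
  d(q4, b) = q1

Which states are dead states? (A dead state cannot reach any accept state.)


Forward reachability from each state:
  q0 -> reaches {q0, q2}, no accept state (dead)
  q1 -> reaches {q1}, no accept state (dead)
  q2 -> reaches {q0, q2}, no accept state (dead)
  q3 -> reaches {q1, q3}, no accept state (dead)
  q4 -> reaches accept state q4 (live)

{q0, q1, q2, q3}


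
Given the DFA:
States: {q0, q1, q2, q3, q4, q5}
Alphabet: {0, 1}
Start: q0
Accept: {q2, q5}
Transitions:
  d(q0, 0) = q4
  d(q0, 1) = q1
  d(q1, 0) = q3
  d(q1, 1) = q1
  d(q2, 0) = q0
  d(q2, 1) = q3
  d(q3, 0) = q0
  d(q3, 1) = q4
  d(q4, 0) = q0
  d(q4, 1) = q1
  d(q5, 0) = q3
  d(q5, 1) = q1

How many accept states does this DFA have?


Accept states listed: {q2, q5}
Counting: q2(1) q5(2)

2


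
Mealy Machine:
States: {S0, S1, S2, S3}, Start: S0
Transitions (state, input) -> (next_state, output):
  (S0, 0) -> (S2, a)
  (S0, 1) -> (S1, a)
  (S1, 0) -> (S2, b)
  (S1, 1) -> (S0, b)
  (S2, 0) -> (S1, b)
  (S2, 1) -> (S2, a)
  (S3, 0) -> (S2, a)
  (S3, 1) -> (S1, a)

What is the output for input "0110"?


Step-by-step:
  (S0, 0) -> (S2, a)
  (S2, 1) -> (S2, a)
  (S2, 1) -> (S2, a)
  (S2, 0) -> (S1, b)

"aaab"


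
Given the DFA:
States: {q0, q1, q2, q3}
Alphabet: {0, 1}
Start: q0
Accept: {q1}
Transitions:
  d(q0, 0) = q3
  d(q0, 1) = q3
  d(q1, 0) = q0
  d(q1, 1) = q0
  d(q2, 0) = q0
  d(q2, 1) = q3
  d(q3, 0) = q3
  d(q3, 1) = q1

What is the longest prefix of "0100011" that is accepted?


Run the DFA, marking each prefix where the state is accepting:
  "" -> q0 [reject]
  "0" -> q3 [reject]
  "01" -> q1 [accept]
  "010" -> q0 [reject]
  "0100" -> q3 [reject]
  "01000" -> q3 [reject]
  "010001" -> q1 [accept]
  "0100011" -> q0 [reject]

"010001"


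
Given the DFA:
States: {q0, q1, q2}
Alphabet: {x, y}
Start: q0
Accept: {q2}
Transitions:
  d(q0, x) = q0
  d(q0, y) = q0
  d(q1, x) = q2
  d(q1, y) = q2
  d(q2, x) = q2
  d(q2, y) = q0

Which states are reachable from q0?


BFS from q0:
  layer 0: {q0}

{q0}


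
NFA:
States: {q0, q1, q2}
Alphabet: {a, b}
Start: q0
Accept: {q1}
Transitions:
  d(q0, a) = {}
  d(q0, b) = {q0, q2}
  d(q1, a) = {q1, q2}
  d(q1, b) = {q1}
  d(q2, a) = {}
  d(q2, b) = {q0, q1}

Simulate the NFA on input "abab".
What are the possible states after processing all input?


Start: {q0}
  --a--> {}
  --b--> {}
  --a--> {}
  --b--> {}

{} (empty set, no valid transitions)


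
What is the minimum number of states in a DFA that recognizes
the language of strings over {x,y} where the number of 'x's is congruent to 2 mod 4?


States track (count of 'x') mod 4.
Need 4 states: one per remainder 0..3; accept = remainder 2.

4


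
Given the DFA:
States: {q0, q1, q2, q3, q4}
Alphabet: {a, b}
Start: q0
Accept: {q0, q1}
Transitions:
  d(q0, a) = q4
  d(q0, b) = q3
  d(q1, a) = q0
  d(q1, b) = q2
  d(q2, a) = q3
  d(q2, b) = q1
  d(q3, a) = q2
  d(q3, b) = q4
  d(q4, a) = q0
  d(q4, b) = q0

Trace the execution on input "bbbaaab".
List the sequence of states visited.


Input: bbbaaab
d(q0, b) = q3
d(q3, b) = q4
d(q4, b) = q0
d(q0, a) = q4
d(q4, a) = q0
d(q0, a) = q4
d(q4, b) = q0


q0 -> q3 -> q4 -> q0 -> q4 -> q0 -> q4 -> q0


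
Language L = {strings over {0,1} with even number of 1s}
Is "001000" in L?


count('1') = 1; 1 mod 2 = 1

No, "001000" is not in L


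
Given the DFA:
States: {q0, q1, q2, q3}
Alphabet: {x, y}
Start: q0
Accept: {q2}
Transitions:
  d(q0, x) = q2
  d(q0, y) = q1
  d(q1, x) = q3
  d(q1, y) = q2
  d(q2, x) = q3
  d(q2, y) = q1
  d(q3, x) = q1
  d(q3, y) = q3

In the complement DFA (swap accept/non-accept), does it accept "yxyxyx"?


Trace: q0 -> q1 -> q3 -> q3 -> q1 -> q2 -> q3
Final: q3
Original accept: {q2}
Complement: q3 is not in original accept

Yes, complement accepts (original rejects)


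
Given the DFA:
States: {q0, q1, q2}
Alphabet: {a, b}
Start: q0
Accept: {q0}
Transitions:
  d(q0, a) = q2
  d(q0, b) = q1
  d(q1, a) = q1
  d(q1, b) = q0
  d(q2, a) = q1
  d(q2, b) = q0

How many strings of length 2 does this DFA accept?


Enumerating all length-2 strings:
  "aa" -> q1 [reject]
  "ab" -> q0 [accept]
  "ba" -> q1 [reject]
  "bb" -> q0 [accept]

2 out of 4


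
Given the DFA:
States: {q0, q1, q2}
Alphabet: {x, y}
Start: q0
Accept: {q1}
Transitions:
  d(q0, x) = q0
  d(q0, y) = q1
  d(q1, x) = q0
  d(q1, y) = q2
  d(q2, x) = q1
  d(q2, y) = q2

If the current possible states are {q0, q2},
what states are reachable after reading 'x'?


Apply transition on 'x' from each current state:
  d(q0, x) = q0
  d(q2, x) = q1

{q0, q1}


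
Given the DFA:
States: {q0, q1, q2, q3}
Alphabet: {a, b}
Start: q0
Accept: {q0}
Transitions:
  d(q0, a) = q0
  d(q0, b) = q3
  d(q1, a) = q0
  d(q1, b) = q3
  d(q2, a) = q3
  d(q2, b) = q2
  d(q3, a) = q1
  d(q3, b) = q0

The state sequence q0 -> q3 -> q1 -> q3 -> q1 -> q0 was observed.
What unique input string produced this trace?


Trace back each transition to find the symbol:
  q0 --[b]--> q3
  q3 --[a]--> q1
  q1 --[b]--> q3
  q3 --[a]--> q1
  q1 --[a]--> q0

"babaa"


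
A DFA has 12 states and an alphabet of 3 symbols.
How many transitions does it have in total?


Each state has exactly one transition per symbol.
12 * 3 = 36

36


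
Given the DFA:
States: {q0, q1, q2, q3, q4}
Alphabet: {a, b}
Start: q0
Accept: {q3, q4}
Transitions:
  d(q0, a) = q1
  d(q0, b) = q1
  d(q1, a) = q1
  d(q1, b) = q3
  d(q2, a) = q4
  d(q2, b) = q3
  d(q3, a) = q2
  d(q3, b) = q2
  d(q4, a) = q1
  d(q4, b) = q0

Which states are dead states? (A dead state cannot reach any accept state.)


Forward reachability from each state:
  q0 -> reaches accept state q3 (live)
  q1 -> reaches accept state q3 (live)
  q2 -> reaches accept state q3 (live)
  q3 -> reaches accept state q3 (live)
  q4 -> reaches accept state q3 (live)

None (all states can reach an accept state)


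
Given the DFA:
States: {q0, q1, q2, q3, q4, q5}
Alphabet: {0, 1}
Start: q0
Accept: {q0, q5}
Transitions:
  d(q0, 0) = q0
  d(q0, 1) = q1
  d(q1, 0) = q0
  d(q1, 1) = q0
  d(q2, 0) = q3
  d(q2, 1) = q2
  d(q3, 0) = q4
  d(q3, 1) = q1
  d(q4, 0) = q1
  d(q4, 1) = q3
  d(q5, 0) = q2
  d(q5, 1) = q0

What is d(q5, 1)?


Looking up transition d(q5, 1)

q0


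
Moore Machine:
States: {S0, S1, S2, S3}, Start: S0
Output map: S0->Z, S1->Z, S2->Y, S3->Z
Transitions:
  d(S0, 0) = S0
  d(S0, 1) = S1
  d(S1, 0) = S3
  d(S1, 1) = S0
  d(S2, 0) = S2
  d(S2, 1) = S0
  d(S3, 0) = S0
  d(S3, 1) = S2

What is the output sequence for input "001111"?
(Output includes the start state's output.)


Start: S0 (output Z)
  --0--> S0 (output Z)
  --0--> S0 (output Z)
  --1--> S1 (output Z)
  --1--> S0 (output Z)
  --1--> S1 (output Z)
  --1--> S0 (output Z)

"ZZZZZZZ"


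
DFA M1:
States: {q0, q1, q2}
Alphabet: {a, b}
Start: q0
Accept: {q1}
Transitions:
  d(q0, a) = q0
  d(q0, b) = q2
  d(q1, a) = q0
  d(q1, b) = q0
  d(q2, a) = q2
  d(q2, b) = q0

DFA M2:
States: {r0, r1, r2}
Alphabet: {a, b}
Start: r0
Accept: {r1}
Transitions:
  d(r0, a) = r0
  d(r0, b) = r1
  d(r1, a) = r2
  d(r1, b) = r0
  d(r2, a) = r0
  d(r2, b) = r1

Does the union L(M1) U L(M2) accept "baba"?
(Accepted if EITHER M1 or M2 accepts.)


M1: final=q0 accepted=False
M2: final=r2 accepted=False

No, union rejects (neither accepts)


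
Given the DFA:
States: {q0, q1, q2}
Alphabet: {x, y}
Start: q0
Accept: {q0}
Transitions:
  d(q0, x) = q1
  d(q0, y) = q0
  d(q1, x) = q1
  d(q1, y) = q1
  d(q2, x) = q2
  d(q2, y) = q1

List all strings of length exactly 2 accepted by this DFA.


All strings of length 2: 4 total
Accepted: 1

"yy"


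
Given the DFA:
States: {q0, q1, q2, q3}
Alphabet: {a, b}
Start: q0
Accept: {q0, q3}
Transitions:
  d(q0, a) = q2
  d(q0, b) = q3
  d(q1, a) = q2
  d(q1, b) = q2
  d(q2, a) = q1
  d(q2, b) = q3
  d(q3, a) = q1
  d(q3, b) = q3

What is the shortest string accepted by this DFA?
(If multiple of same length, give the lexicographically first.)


BFS by string length (lex-first path to each state shown):
  len 0: q0<-""
Found accept state at length 0.

"" (empty string)


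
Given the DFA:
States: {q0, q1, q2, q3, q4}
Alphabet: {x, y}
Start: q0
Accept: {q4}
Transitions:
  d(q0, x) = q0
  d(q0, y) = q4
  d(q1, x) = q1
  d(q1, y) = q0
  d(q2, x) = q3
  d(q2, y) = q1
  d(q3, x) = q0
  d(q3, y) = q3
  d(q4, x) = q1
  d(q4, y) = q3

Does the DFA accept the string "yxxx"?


Trace: q0 -> q4 -> q1 -> q1 -> q1
Final state: q1
Accept states: {q4}

No, rejected (final state q1 is not an accept state)


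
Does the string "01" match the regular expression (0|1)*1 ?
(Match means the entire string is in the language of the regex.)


|string| = 2; first = '0'; last = '1'

Yes, "01" matches (0|1)*1


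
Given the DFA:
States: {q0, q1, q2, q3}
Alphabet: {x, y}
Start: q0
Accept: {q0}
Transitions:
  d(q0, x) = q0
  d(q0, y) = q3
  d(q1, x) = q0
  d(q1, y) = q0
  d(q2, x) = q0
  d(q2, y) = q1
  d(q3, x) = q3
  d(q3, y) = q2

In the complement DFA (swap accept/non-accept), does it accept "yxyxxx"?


Trace: q0 -> q3 -> q3 -> q2 -> q0 -> q0 -> q0
Final: q0
Original accept: {q0}
Complement: q0 is in original accept

No, complement rejects (original accepts)


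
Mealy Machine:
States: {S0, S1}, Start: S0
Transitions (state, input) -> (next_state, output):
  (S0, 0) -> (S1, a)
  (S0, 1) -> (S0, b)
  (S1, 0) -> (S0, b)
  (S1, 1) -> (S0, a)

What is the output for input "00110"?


Step-by-step:
  (S0, 0) -> (S1, a)
  (S1, 0) -> (S0, b)
  (S0, 1) -> (S0, b)
  (S0, 1) -> (S0, b)
  (S0, 0) -> (S1, a)

"abbba"


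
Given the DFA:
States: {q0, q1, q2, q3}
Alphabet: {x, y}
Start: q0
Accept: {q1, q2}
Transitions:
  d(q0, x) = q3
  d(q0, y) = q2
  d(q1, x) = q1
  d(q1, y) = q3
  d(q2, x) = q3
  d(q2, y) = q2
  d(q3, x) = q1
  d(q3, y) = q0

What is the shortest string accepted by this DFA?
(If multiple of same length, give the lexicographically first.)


BFS by string length (lex-first path to each state shown):
  len 0: q0<-""
  len 1: q2<-"y", q3<-"x"
Found accept state at length 1.

"y"


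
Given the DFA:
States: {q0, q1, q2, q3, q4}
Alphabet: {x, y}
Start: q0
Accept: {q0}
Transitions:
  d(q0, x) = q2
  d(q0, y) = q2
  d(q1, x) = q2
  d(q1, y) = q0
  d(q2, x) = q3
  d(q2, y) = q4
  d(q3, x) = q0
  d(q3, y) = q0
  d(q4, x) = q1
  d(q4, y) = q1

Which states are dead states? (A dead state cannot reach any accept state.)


Forward reachability from each state:
  q0 -> reaches accept state q0 (live)
  q1 -> reaches accept state q0 (live)
  q2 -> reaches accept state q0 (live)
  q3 -> reaches accept state q0 (live)
  q4 -> reaches accept state q0 (live)

None (all states can reach an accept state)


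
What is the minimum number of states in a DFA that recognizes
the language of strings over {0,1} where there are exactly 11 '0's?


States: count = 0, 1, ..., 11 (that's 12 states), plus a dead state for count > 11.
Total: 12 + 1 = 13. Accept = count-11 state.

13


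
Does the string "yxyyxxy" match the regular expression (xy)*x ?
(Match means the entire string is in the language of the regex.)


|string| = 7; first = 'y'; last = 'y'

No, "yxyyxxy" does not match (xy)*x


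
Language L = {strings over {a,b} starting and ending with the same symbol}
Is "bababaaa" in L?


first = 'b', last = 'a'

No, "bababaaa" is not in L


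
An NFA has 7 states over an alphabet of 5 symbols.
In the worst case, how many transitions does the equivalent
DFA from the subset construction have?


Subset construction: one DFA state per subset of NFA states = 2^7 = 128 states.
Each DFA state has 5 outgoing transitions: 128 * 5 = 640

640


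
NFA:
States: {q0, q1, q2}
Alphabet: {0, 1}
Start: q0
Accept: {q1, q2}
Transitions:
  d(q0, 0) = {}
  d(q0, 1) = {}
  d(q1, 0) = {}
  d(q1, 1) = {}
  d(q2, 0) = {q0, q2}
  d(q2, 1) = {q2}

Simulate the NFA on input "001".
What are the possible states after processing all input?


Start: {q0}
  --0--> {}
  --0--> {}
  --1--> {}

{} (empty set, no valid transitions)


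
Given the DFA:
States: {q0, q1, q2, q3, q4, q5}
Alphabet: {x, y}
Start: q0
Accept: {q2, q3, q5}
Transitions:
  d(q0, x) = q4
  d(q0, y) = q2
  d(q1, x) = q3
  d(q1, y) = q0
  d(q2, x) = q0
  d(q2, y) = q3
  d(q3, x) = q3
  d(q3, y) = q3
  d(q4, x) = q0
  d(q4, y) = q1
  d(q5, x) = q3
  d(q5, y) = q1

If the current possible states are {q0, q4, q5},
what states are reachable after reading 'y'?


Apply transition on 'y' from each current state:
  d(q0, y) = q2
  d(q4, y) = q1
  d(q5, y) = q1

{q1, q2}


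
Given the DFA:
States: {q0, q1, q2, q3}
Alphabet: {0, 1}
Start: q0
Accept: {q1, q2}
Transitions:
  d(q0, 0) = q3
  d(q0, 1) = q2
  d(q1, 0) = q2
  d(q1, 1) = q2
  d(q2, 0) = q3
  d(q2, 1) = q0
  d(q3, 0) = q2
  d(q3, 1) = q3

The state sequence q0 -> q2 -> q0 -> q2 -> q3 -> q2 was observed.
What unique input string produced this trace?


Trace back each transition to find the symbol:
  q0 --[1]--> q2
  q2 --[1]--> q0
  q0 --[1]--> q2
  q2 --[0]--> q3
  q3 --[0]--> q2

"11100"


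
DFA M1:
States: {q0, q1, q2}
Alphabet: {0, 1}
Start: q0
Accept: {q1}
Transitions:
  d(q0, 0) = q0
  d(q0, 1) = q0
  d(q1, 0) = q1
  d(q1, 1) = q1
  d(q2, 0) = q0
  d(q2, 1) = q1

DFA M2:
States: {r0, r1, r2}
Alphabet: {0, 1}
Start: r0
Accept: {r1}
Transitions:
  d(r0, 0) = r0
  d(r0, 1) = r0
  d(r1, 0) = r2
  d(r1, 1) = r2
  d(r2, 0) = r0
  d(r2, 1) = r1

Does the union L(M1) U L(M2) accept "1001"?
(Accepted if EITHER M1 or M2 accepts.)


M1: final=q0 accepted=False
M2: final=r0 accepted=False

No, union rejects (neither accepts)


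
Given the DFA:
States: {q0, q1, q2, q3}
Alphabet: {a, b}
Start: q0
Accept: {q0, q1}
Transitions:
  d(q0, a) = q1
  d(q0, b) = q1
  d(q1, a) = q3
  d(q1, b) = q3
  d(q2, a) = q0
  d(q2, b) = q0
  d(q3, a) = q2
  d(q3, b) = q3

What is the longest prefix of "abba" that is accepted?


Run the DFA, marking each prefix where the state is accepting:
  "" -> q0 [accept]
  "a" -> q1 [accept]
  "ab" -> q3 [reject]
  "abb" -> q3 [reject]
  "abba" -> q2 [reject]

"a"


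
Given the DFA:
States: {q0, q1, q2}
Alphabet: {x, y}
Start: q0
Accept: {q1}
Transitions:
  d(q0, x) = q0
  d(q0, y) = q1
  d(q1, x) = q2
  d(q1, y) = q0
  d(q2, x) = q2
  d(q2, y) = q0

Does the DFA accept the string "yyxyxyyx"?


Trace: q0 -> q1 -> q0 -> q0 -> q1 -> q2 -> q0 -> q1 -> q2
Final state: q2
Accept states: {q1}

No, rejected (final state q2 is not an accept state)


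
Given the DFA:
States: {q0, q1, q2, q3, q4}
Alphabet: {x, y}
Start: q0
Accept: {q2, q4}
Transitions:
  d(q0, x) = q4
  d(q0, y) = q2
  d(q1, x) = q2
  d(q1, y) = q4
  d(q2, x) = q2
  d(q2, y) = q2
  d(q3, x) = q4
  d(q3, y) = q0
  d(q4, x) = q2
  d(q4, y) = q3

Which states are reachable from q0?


BFS from q0:
  layer 0: {q0}
  layer 1: {q2, q4}
  layer 2: {q3}

{q0, q2, q3, q4}


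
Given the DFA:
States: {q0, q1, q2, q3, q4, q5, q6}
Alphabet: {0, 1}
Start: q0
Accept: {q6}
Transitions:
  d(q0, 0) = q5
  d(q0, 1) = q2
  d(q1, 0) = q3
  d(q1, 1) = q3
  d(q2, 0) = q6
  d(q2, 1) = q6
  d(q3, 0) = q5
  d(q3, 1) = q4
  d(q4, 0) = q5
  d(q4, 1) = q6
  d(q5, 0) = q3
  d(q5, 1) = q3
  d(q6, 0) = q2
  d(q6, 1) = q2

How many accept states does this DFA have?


Accept states listed: {q6}
Counting: q6(1)

1


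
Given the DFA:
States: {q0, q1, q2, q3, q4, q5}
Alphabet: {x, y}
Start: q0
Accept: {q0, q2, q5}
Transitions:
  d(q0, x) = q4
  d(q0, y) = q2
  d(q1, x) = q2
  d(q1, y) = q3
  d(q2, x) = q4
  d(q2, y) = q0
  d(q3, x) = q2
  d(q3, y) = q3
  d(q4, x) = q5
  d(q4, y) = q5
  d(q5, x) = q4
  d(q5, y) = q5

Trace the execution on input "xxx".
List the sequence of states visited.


Input: xxx
d(q0, x) = q4
d(q4, x) = q5
d(q5, x) = q4


q0 -> q4 -> q5 -> q4


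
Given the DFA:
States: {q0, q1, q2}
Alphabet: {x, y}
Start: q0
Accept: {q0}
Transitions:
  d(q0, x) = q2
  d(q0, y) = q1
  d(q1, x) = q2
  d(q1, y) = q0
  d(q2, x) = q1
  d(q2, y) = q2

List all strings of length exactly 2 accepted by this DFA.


All strings of length 2: 4 total
Accepted: 1

"yy"


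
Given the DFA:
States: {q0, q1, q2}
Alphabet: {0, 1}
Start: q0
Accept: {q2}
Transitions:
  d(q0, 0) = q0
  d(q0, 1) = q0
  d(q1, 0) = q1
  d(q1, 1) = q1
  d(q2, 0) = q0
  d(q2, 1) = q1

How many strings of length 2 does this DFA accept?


Enumerating all length-2 strings:
  "00" -> q0 [reject]
  "01" -> q0 [reject]
  "10" -> q0 [reject]
  "11" -> q0 [reject]

0 out of 4


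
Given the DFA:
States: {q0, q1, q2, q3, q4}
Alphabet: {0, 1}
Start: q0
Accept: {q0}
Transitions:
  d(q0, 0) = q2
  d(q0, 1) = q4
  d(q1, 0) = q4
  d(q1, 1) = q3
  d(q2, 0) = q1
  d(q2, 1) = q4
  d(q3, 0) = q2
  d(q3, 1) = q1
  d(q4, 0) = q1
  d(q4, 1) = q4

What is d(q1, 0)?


Looking up transition d(q1, 0)

q4


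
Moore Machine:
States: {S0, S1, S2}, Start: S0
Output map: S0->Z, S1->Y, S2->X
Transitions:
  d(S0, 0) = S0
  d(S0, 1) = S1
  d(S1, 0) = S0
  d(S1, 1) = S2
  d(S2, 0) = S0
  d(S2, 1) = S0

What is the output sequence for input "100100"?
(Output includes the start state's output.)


Start: S0 (output Z)
  --1--> S1 (output Y)
  --0--> S0 (output Z)
  --0--> S0 (output Z)
  --1--> S1 (output Y)
  --0--> S0 (output Z)
  --0--> S0 (output Z)

"ZYZZYZZ"


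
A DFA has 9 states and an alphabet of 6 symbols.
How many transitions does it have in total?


Each state has exactly one transition per symbol.
9 * 6 = 54

54


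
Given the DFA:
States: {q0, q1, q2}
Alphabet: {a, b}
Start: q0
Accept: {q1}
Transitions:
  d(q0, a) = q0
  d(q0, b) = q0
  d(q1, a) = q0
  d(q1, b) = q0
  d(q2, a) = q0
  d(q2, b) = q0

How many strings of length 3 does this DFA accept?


Enumerating all length-3 strings:
  "aaa" -> q0 [reject]
  "aab" -> q0 [reject]
  "aba" -> q0 [reject]
  "abb" -> q0 [reject]
  "baa" -> q0 [reject]
  "bab" -> q0 [reject]
  "bba" -> q0 [reject]
  "bbb" -> q0 [reject]

0 out of 8


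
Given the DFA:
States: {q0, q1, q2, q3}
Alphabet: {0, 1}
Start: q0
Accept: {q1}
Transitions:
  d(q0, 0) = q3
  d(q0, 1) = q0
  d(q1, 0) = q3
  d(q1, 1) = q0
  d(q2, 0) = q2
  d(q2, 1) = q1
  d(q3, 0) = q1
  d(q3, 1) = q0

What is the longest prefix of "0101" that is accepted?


Run the DFA, marking each prefix where the state is accepting:
  "" -> q0 [reject]
  "0" -> q3 [reject]
  "01" -> q0 [reject]
  "010" -> q3 [reject]
  "0101" -> q0 [reject]

No prefix is accepted


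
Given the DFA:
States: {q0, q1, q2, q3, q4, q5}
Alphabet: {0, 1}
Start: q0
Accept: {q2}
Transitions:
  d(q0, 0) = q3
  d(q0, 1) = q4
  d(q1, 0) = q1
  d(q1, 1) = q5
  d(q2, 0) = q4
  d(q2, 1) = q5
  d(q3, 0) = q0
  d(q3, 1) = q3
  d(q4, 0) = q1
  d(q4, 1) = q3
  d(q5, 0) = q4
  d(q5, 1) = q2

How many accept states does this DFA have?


Accept states listed: {q2}
Counting: q2(1)

1


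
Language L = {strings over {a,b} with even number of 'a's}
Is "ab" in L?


count('a') = 1; 1 mod 2 = 1

No, "ab" is not in L


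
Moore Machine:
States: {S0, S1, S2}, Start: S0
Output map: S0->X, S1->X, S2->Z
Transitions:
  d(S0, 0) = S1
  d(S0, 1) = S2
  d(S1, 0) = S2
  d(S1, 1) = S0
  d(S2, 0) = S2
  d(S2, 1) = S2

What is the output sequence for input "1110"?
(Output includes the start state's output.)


Start: S0 (output X)
  --1--> S2 (output Z)
  --1--> S2 (output Z)
  --1--> S2 (output Z)
  --0--> S2 (output Z)

"XZZZZ"


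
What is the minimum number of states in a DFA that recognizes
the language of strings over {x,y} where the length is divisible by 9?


States track (length) mod 9.
Need 9 states: one per remainder 0..8; accept = remainder 0.

9


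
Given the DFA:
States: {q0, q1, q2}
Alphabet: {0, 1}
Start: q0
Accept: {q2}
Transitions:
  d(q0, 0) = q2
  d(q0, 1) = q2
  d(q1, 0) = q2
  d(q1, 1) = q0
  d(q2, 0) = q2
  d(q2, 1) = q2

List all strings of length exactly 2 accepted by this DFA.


All strings of length 2: 4 total
Accepted: 4

"00", "01", "10", "11"


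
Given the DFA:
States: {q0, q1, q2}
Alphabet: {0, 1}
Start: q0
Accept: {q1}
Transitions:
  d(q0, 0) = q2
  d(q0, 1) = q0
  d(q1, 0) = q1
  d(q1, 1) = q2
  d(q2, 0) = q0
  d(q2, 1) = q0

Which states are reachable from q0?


BFS from q0:
  layer 0: {q0}
  layer 1: {q2}

{q0, q2}


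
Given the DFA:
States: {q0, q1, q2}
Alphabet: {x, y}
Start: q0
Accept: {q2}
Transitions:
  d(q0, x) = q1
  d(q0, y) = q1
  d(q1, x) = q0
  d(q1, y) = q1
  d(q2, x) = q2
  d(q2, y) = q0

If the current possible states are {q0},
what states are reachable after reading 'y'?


Apply transition on 'y' from each current state:
  d(q0, y) = q1

{q1}


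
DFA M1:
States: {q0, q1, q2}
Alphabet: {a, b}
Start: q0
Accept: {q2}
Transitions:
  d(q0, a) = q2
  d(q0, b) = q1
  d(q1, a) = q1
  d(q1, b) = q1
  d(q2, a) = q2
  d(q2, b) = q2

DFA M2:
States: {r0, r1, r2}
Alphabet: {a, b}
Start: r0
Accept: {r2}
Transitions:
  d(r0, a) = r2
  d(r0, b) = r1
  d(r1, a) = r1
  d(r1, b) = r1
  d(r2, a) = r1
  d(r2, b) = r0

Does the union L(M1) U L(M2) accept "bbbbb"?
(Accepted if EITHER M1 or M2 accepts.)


M1: final=q1 accepted=False
M2: final=r1 accepted=False

No, union rejects (neither accepts)


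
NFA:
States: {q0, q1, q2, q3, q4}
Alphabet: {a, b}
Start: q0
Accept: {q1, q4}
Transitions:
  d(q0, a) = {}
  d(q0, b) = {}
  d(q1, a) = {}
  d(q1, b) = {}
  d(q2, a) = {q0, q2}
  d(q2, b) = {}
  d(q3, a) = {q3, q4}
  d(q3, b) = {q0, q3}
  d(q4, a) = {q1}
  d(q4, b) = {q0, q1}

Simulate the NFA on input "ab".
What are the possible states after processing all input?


Start: {q0}
  --a--> {}
  --b--> {}

{} (empty set, no valid transitions)


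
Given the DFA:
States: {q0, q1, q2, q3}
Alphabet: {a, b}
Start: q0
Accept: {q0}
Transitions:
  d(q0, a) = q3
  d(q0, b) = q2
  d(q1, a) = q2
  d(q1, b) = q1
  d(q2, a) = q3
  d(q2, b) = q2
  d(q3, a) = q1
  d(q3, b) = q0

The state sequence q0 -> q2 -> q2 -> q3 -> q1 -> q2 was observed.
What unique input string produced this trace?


Trace back each transition to find the symbol:
  q0 --[b]--> q2
  q2 --[b]--> q2
  q2 --[a]--> q3
  q3 --[a]--> q1
  q1 --[a]--> q2

"bbaaa"


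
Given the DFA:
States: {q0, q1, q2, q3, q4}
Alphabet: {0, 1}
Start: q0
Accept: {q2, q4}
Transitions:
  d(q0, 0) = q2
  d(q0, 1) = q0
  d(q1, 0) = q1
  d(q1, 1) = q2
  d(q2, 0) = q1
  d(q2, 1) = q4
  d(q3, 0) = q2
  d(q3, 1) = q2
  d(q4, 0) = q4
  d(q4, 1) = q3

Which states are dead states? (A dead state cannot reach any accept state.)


Forward reachability from each state:
  q0 -> reaches accept state q2 (live)
  q1 -> reaches accept state q2 (live)
  q2 -> reaches accept state q2 (live)
  q3 -> reaches accept state q2 (live)
  q4 -> reaches accept state q2 (live)

None (all states can reach an accept state)


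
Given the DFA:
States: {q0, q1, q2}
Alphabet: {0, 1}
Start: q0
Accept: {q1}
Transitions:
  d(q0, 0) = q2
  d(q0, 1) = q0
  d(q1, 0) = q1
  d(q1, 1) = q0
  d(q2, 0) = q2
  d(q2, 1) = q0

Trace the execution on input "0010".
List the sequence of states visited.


Input: 0010
d(q0, 0) = q2
d(q2, 0) = q2
d(q2, 1) = q0
d(q0, 0) = q2


q0 -> q2 -> q2 -> q0 -> q2


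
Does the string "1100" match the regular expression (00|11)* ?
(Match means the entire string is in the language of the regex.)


|string| = 4; first = '1'; last = '0'

Yes, "1100" matches (00|11)*


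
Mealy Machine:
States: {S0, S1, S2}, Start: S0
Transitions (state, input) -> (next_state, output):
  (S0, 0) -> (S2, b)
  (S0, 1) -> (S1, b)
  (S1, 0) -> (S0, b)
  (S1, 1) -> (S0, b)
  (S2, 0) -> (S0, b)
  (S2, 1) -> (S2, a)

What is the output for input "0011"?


Step-by-step:
  (S0, 0) -> (S2, b)
  (S2, 0) -> (S0, b)
  (S0, 1) -> (S1, b)
  (S1, 1) -> (S0, b)

"bbbb"


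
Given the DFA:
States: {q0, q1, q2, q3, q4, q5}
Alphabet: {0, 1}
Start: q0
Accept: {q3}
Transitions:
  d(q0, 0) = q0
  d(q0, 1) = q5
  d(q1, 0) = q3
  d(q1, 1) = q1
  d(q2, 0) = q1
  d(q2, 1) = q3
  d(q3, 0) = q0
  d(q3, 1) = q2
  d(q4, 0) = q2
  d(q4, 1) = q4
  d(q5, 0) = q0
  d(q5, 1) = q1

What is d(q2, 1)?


Looking up transition d(q2, 1)

q3


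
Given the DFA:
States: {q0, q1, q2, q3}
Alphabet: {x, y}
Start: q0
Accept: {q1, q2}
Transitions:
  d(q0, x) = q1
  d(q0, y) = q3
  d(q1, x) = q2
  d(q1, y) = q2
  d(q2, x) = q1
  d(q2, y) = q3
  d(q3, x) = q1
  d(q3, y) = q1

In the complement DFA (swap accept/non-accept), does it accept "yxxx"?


Trace: q0 -> q3 -> q1 -> q2 -> q1
Final: q1
Original accept: {q1, q2}
Complement: q1 is in original accept

No, complement rejects (original accepts)


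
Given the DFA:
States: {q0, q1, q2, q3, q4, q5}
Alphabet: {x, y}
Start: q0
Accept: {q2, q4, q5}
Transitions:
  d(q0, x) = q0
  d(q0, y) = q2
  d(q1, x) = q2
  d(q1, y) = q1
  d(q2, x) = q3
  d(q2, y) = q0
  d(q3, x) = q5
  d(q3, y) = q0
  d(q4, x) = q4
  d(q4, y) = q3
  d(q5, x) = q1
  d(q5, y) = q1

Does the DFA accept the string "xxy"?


Trace: q0 -> q0 -> q0 -> q2
Final state: q2
Accept states: {q2, q4, q5}

Yes, accepted (final state q2 is an accept state)


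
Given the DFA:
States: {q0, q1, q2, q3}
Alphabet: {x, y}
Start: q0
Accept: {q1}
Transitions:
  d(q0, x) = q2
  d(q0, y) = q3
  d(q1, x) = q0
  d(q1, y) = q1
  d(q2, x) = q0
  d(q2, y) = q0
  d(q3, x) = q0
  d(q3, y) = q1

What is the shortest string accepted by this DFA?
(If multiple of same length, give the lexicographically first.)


BFS by string length (lex-first path to each state shown):
  len 0: q0<-""
  len 1: q2<-"x", q3<-"y"
  len 2: q0<-"xx", q1<-"yy"
Found accept state at length 2.

"yy"


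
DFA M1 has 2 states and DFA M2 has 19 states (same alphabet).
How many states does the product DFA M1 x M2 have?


Product construction pairs every M1 state with every M2 state.
2 * 19 = 38

38


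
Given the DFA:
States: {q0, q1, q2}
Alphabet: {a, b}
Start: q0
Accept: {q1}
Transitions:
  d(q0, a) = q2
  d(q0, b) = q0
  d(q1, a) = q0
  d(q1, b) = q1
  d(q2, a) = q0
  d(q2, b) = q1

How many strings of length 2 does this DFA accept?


Enumerating all length-2 strings:
  "aa" -> q0 [reject]
  "ab" -> q1 [accept]
  "ba" -> q2 [reject]
  "bb" -> q0 [reject]

1 out of 4


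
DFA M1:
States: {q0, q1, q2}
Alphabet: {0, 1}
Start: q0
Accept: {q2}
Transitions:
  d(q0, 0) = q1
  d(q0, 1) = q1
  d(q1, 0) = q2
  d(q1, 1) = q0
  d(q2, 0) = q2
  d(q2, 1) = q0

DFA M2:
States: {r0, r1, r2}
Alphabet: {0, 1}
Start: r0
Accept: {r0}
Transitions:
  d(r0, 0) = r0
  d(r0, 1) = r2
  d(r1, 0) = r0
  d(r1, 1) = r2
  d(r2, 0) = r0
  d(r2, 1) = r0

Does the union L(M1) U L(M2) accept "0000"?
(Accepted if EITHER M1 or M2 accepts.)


M1: final=q2 accepted=True
M2: final=r0 accepted=True

Yes, union accepts


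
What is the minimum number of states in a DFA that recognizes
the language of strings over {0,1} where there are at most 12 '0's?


States: count = 0, 1, ..., 12 (all accepting; 13 states), plus a dead state for count > 12.
Total: 13 + 1 = 14.

14


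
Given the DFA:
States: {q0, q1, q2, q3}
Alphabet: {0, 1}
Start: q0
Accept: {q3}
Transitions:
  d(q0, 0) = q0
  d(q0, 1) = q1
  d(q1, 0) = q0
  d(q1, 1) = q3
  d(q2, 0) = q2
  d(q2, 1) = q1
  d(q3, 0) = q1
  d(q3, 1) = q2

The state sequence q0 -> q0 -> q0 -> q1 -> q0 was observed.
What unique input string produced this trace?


Trace back each transition to find the symbol:
  q0 --[0]--> q0
  q0 --[0]--> q0
  q0 --[1]--> q1
  q1 --[0]--> q0

"0010"


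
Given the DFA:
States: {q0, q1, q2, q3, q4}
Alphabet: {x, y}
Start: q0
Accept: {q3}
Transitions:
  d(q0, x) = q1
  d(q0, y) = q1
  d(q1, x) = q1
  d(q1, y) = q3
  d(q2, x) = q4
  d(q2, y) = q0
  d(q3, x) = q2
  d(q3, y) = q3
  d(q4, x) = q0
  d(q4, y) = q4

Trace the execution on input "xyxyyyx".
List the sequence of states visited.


Input: xyxyyyx
d(q0, x) = q1
d(q1, y) = q3
d(q3, x) = q2
d(q2, y) = q0
d(q0, y) = q1
d(q1, y) = q3
d(q3, x) = q2


q0 -> q1 -> q3 -> q2 -> q0 -> q1 -> q3 -> q2
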